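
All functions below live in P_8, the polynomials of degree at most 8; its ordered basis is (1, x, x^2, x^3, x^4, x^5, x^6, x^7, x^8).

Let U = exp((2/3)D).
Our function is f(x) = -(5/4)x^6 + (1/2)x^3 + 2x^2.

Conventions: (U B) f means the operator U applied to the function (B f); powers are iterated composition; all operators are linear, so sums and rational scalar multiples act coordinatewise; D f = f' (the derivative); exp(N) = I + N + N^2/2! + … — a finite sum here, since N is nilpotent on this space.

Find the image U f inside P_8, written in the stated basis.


order-1 term: -5x^5 + x^2 + (8/3)x
order-2 term: -(25/3)x^4 + (2/3)x + 8/9
order-3 term: -(200/27)x^3 + 4/27
order-4 term: -(100/27)x^2
order-5 term: -(80/81)x
order-6 term: -80/729
the series for exp((2/3)D) f terminates at order 6
exp((2/3)D) f = -(5/4)x^6 - 5x^5 - (25/3)x^4 - (373/54)x^3 - (19/27)x^2 + (190/81)x + 676/729

the result is g(x) = -(5/4)x^6 - 5x^5 - (25/3)x^4 - (373/54)x^3 - (19/27)x^2 + (190/81)x + 676/729


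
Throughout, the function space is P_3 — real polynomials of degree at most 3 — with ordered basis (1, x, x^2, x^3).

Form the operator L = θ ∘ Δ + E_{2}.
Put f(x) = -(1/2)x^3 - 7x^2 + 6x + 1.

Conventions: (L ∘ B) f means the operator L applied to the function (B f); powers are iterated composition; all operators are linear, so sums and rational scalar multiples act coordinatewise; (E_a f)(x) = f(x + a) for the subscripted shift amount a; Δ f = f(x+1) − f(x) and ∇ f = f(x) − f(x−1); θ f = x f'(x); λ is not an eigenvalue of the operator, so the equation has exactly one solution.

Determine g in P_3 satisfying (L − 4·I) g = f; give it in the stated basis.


the result is g(x) = (1/6)x^3 + 3x^2 + (29/6)x + 22/3

write g with unknown coordinates in the stated basis and equate coefficients in (L − 4·I) g = f
solving from the highest basis element down gives g = (1/6)x^3 + 3x^2 + (29/6)x + 22/3
check: L g = (1/6)x^3 + 5x^2 + (76/3)x + 91/3
so L g − 4·g = -(1/2)x^3 - 7x^2 + 6x + 1 = f ✓


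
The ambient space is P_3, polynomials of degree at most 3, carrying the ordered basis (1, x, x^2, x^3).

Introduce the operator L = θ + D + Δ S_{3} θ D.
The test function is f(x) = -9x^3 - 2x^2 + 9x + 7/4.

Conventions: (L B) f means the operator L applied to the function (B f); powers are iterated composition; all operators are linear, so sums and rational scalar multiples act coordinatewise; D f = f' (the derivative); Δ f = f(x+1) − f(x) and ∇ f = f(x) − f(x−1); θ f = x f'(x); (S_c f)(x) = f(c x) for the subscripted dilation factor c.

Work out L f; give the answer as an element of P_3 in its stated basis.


the result is g(x) = -27x^3 - 31x^2 - 967x - 489

θ f = -27x^3 - 4x^2 + 9x
D f = -27x^2 - 4x + 9
D f = -27x^2 - 4x + 9
θ D f = -54x^2 - 4x
S_{3} θ D f = -486x^2 - 12x
Δ S_{3} θ D f = -972x - 498
(θ + D + Δ S_{3} θ D) f = -27x^3 - 31x^2 - 967x - 489


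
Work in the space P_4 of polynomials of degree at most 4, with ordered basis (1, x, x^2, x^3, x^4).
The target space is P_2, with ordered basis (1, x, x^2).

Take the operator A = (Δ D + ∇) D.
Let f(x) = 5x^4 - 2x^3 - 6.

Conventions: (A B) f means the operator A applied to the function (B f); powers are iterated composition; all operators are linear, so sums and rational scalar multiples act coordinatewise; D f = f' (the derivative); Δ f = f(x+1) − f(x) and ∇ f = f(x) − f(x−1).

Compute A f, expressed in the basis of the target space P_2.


D f = 20x^3 - 6x^2
D D f = 60x^2 - 12x
Δ D D f = 120x + 48
∇ D f = 60x^2 - 72x + 26
(Δ D + ∇) D f = 60x^2 + 48x + 74

the result is g(x) = 60x^2 + 48x + 74


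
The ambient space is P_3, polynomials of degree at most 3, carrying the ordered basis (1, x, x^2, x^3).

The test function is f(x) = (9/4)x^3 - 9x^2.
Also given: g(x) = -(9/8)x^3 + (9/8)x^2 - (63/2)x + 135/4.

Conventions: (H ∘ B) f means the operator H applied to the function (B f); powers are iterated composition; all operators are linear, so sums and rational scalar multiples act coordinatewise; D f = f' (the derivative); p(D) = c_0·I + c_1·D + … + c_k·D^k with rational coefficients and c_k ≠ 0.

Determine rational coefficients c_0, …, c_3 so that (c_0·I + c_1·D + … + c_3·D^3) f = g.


D^0 f = (9/4)x^3 - 9x^2
D^1 f = (27/4)x^2 - 18x
D^2 f = (27/2)x - 18
D^3 f = 27/2
matching coefficients of g against c_0 f + c_1 Df + … from the top degree down determines the c_i
solution: c_0 = -1/2, c_1 = -1/2, c_2 = -3, c_3 = -3/2

p(D) = -(1/2)·I − (1/2)·D − 3·D^2 − (3/2)·D^3, i.e. c_0 = -1/2, c_1 = -1/2, c_2 = -3, c_3 = -3/2


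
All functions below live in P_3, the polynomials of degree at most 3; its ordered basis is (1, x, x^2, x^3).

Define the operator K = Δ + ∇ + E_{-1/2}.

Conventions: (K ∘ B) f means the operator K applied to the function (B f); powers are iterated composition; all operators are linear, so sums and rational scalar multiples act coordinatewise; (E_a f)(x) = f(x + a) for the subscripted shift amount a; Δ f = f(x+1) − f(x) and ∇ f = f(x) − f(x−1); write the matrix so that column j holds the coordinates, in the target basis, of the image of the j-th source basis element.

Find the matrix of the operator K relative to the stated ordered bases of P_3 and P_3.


the matrix is [[1, 3/2, 1/4, 15/8]; [0, 1, 3, 3/4]; [0, 0, 1, 9/2]; [0, 0, 0, 1]] (rows listed top to bottom)

image of 1: 1
image of x: x + 3/2
image of x^2: x^2 + 3x + 1/4
image of x^3: x^3 + (9/2)x^2 + (3/4)x + 15/8
each image's coordinates form column j of the matrix


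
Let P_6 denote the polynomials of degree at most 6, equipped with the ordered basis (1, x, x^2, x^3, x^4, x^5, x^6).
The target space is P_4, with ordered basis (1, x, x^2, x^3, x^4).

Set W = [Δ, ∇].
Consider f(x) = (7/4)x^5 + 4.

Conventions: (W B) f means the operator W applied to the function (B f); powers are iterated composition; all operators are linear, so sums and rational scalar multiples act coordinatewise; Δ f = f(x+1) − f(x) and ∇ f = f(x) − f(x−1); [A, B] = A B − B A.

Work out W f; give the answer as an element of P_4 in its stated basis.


∇ f = (35/4)x^4 - (35/2)x^3 + (35/2)x^2 - (35/4)x + 7/4
Δ ∇ f = 35x^3 + (35/2)x
Δ f = (35/4)x^4 + (35/2)x^3 + (35/2)x^2 + (35/4)x + 7/4
∇ Δ f = 35x^3 + (35/2)x
[Δ, ∇] f = 0

the image equals g(x) = 0


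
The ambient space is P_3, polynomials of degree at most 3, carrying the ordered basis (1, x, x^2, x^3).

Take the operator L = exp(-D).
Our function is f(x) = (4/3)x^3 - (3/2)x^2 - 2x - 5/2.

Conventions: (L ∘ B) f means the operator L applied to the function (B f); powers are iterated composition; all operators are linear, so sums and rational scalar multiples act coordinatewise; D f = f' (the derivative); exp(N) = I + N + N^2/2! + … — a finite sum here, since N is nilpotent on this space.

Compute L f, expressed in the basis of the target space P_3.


order-1 term: -4x^2 + 3x + 2
order-2 term: 4x - 3/2
order-3 term: -4/3
the series for exp(-D) f terminates at order 3
exp(-D) f = (4/3)x^3 - (11/2)x^2 + 5x - 10/3

the image equals g(x) = (4/3)x^3 - (11/2)x^2 + 5x - 10/3


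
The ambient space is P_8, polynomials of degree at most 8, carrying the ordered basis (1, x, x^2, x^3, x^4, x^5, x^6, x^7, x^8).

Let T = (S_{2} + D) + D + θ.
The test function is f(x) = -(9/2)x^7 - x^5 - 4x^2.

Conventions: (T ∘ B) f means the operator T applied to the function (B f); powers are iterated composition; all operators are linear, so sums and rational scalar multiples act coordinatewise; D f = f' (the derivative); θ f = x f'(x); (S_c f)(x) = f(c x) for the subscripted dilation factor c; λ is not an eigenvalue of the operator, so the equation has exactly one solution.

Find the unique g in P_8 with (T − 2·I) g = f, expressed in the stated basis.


write g with unknown coordinates in the stated basis and equate coefficients in (T − 2·I) g = f
solving from the highest basis element down gives g = -(9/266)x^7 + (9/1292)x^6 - (10/323)x^5 + (50/2907)x^4 - (400/26163)x^3 - (8521/8721)x^2 + (34084/8721)x + 68168/8721
check: T g = -(1215/266)x^7 + (9/646)x^6 - (343/323)x^5 + (100/2907)x^4 - (800/26163)x^3 - (51926/8721)x^2 + (68168/8721)x + 136336/8721
so T g − 2·g = -(9/2)x^7 - x^5 - 4x^2 = f ✓

the result is g(x) = -(9/266)x^7 + (9/1292)x^6 - (10/323)x^5 + (50/2907)x^4 - (400/26163)x^3 - (8521/8721)x^2 + (34084/8721)x + 68168/8721


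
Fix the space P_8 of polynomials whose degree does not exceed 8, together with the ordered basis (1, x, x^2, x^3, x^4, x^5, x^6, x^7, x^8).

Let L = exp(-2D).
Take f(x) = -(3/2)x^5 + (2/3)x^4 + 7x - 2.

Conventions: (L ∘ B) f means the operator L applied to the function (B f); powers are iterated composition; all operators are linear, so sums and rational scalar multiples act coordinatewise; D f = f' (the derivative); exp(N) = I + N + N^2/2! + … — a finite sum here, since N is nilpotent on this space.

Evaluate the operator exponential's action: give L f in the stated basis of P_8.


order-1 term: 15x^4 - (16/3)x^3 - 14
order-2 term: -60x^3 + 16x^2
order-3 term: 120x^2 - (64/3)x
order-4 term: -120x + 32/3
order-5 term: 48
the series for exp(-2D) f terminates at order 5
exp(-2D) f = -(3/2)x^5 + (47/3)x^4 - (196/3)x^3 + 136x^2 - (403/3)x + 128/3

the result is g(x) = -(3/2)x^5 + (47/3)x^4 - (196/3)x^3 + 136x^2 - (403/3)x + 128/3


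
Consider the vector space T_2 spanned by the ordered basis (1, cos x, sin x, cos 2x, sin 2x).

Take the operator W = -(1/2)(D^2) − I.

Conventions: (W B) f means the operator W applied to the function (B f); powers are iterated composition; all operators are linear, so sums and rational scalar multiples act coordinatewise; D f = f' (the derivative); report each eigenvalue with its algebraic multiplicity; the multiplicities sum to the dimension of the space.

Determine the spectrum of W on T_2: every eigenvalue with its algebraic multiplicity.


λ = -1 (multiplicity 1), λ = -1/2 (multiplicity 2), λ = 1 (multiplicity 2)

image of 1: -1
image of cos x: -(1/2)cos x
image of sin x: -(1/2)sin x
image of cos 2x: cos 2x
image of sin 2x: sin 2x
the matrix is diagonal; its diagonal is (-1, -1/2, -1/2, 1, 1)
for a triangular matrix the eigenvalues are the diagonal entries, with algebraic multiplicity their repetition count


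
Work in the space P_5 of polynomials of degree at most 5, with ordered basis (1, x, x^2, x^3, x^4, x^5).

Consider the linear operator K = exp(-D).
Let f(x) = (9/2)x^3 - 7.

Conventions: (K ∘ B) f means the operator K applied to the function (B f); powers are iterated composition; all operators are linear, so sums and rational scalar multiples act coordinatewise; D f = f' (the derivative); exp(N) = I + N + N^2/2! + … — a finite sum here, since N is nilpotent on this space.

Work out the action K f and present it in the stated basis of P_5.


order-1 term: -(27/2)x^2
order-2 term: (27/2)x
order-3 term: -9/2
the series for exp(-D) f terminates at order 3
exp(-D) f = (9/2)x^3 - (27/2)x^2 + (27/2)x - 23/2

the result is g(x) = (9/2)x^3 - (27/2)x^2 + (27/2)x - 23/2


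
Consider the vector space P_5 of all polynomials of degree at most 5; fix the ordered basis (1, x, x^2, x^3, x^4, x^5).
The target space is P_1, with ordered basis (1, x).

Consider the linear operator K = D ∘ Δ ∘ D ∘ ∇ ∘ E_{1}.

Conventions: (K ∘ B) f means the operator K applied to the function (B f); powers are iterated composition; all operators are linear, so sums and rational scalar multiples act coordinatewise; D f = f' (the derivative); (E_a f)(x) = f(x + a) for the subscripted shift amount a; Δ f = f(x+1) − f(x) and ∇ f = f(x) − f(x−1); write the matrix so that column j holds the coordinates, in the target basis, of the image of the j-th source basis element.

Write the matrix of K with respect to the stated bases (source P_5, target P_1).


the matrix is [[0, 0, 0, 0, 24, 120]; [0, 0, 0, 0, 0, 120]] (rows listed top to bottom)

image of 1: 0
image of x: 0
image of x^2: 0
image of x^3: 0
image of x^4: 24
image of x^5: 120x + 120
each image's coordinates form column j of the matrix


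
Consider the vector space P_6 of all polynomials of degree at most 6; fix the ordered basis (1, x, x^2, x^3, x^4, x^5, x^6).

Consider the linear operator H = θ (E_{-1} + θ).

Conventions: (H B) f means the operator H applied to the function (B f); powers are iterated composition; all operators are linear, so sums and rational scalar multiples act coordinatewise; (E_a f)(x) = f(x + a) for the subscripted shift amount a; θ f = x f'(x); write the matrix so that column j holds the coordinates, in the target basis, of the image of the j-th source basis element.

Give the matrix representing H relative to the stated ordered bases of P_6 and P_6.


the matrix is [[0, 0, 0, 0, 0, 0, 0]; [0, 2, -2, 3, -4, 5, -6]; [0, 0, 6, -6, 12, -20, 30]; [0, 0, 0, 12, -12, 30, -60]; [0, 0, 0, 0, 20, -20, 60]; [0, 0, 0, 0, 0, 30, -30]; [0, 0, 0, 0, 0, 0, 42]] (rows listed top to bottom)

image of 1: 0
image of x: 2x
image of x^2: 6x^2 - 2x
image of x^3: 12x^3 - 6x^2 + 3x
image of x^4: 20x^4 - 12x^3 + 12x^2 - 4x
image of x^5: 30x^5 - 20x^4 + 30x^3 - 20x^2 + 5x
image of x^6: 42x^6 - 30x^5 + 60x^4 - 60x^3 + 30x^2 - 6x
each image's coordinates form column j of the matrix


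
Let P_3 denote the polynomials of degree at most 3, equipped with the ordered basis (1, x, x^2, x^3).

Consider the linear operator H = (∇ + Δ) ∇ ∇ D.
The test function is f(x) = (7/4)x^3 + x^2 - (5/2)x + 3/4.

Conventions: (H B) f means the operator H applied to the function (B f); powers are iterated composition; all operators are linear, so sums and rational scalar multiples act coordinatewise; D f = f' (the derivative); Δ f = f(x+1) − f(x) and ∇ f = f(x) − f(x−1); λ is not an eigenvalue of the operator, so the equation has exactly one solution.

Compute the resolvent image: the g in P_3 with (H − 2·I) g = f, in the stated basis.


the image equals g(x) = -(7/8)x^3 - (1/2)x^2 + (5/4)x - 3/8

write g with unknown coordinates in the stated basis and equate coefficients in (H − 2·I) g = f
solving from the highest basis element down gives g = -(7/8)x^3 - (1/2)x^2 + (5/4)x - 3/8
check: H g = 0
so H g − 2·g = (7/4)x^3 + x^2 - (5/2)x + 3/4 = f ✓


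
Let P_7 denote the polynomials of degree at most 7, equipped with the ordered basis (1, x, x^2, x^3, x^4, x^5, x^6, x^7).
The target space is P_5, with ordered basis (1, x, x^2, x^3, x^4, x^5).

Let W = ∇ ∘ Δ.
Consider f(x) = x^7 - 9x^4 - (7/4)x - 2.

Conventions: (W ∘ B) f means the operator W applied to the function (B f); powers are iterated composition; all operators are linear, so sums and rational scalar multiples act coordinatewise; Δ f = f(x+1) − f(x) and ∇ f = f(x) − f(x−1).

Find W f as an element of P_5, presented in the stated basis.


the result is g(x) = 42x^5 + 70x^3 - 108x^2 + 14x - 18

Δ f = 7x^6 + 21x^5 + 35x^4 - x^3 - 33x^2 - 29x - 39/4
∇ Δ f = 42x^5 + 70x^3 - 108x^2 + 14x - 18


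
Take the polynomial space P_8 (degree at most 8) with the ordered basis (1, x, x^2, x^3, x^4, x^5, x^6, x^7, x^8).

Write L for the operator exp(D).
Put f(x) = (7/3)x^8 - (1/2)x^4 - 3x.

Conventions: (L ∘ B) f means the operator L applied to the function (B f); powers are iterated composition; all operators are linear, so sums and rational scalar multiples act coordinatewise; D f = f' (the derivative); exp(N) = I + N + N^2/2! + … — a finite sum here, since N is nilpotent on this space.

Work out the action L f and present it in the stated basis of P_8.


the image equals g(x) = (7/3)x^8 + (56/3)x^7 + (196/3)x^6 + (392/3)x^5 + (977/6)x^4 + (386/3)x^3 + (187/3)x^2 + (41/3)x - 7/6

order-1 term: (56/3)x^7 - 2x^3 - 3
order-2 term: (196/3)x^6 - 3x^2
order-3 term: (392/3)x^5 - 2x
order-4 term: (490/3)x^4 - 1/2
order-5 term: (392/3)x^3
order-6 term: (196/3)x^2
order-7 term: (56/3)x
order-8 term: 7/3
the series for exp(D) f terminates at order 8
exp(D) f = (7/3)x^8 + (56/3)x^7 + (196/3)x^6 + (392/3)x^5 + (977/6)x^4 + (386/3)x^3 + (187/3)x^2 + (41/3)x - 7/6


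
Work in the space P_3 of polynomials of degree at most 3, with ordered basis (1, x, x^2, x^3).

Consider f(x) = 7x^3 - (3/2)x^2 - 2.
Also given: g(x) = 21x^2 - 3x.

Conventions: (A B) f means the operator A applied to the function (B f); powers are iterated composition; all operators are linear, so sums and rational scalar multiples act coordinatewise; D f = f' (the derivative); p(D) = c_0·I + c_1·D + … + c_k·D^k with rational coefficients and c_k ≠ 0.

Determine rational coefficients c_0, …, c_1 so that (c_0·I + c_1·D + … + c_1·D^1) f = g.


p(D) = D, i.e. c_0 = 0, c_1 = 1

D^0 f = 7x^3 - (3/2)x^2 - 2
D^1 f = 21x^2 - 3x
matching coefficients of g against c_0 f + c_1 Df + … from the top degree down determines the c_i
solution: c_0 = 0, c_1 = 1


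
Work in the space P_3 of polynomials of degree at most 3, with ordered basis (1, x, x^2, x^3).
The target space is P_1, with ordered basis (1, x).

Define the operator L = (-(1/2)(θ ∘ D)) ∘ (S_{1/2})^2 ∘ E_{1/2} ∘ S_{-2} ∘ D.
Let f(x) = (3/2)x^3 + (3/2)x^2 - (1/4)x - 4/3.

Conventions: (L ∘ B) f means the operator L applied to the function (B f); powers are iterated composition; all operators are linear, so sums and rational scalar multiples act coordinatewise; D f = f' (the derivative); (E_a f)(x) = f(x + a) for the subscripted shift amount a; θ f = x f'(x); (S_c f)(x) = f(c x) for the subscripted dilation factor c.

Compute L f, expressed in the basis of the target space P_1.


D f = (9/2)x^2 + 3x - 1/4
S_{-2} D f = 18x^2 - 6x - 1/4
E_{1/2} (S_{-2} ∘ D) f = 18x^2 + 12x + 5/4
S_{1/2} E_{1/2} (S_{-2} ∘ D) f = (9/2)x^2 + 6x + 5/4
S_{1/2} S_{1/2} E_{1/2} (S_{-2} ∘ D) f = (9/8)x^2 + 3x + 5/4
D ((S_{1/2})^2 ∘ E_{1/2} ∘ S_{-2} ∘ D) f = (9/4)x + 3
θ D ((S_{1/2})^2 ∘ E_{1/2} ∘ S_{-2} ∘ D) f = (9/4)x
(-(1/2)(θ ∘ D)) ((S_{1/2})^2 ∘ E_{1/2} ∘ S_{-2} ∘ D) f = -(9/8)x

the result is g(x) = -(9/8)x


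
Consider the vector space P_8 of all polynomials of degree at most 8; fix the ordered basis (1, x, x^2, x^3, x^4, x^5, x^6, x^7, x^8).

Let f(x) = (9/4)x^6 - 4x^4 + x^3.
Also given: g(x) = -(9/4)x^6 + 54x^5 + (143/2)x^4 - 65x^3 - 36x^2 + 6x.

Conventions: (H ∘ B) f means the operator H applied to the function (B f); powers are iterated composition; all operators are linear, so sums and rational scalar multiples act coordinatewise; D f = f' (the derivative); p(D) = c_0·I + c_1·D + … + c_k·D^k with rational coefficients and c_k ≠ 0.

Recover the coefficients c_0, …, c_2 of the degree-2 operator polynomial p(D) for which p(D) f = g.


p(D) = -I + 4·D + D^2, i.e. c_0 = -1, c_1 = 4, c_2 = 1

D^0 f = (9/4)x^6 - 4x^4 + x^3
D^1 f = (27/2)x^5 - 16x^3 + 3x^2
D^2 f = (135/2)x^4 - 48x^2 + 6x
matching coefficients of g against c_0 f + c_1 Df + … from the top degree down determines the c_i
solution: c_0 = -1, c_1 = 4, c_2 = 1


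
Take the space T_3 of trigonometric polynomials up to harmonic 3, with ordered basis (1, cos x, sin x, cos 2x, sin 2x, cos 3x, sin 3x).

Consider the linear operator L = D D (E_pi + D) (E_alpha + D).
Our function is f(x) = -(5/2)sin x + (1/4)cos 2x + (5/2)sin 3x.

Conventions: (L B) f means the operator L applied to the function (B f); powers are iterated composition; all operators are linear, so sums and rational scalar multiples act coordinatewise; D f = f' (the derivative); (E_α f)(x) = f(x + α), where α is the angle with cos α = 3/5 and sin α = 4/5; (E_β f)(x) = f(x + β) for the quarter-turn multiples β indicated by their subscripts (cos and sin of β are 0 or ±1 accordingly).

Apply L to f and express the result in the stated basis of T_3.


E_alpha f = -2cos x - (3/2)sin x - (7/100)cos 2x - (6/25)sin 2x + (22/25)cos 3x - (117/50)sin 3x
D f = -(5/2)cos x - (1/2)sin 2x + (15/2)cos 3x
(E_alpha + D) f = -(9/2)cos x - (3/2)sin x - (7/100)cos 2x - (37/50)sin 2x + (419/50)cos 3x - (117/50)sin 3x
E_pi (E_alpha + D) f = (9/2)cos x + (3/2)sin x - (7/100)cos 2x - (37/50)sin 2x - (419/50)cos 3x + (117/50)sin 3x
D (E_alpha + D) f = -(3/2)cos x + (9/2)sin x - (37/25)cos 2x + (7/50)sin 2x - (351/50)cos 3x - (1257/50)sin 3x
(E_pi + D) (E_alpha + D) f = 3cos x + 6sin x - (31/20)cos 2x - (3/5)sin 2x - (77/5)cos 3x - (114/5)sin 3x
D (E_pi + D) (E_alpha + D) f = 6cos x - 3sin x - (6/5)cos 2x + (31/10)sin 2x - (342/5)cos 3x + (231/5)sin 3x
D D (E_pi + D) (E_alpha + D) f = -3cos x - 6sin x + (31/5)cos 2x + (12/5)sin 2x + (693/5)cos 3x + (1026/5)sin 3x

the result is g(x) = -3cos x - 6sin x + (31/5)cos 2x + (12/5)sin 2x + (693/5)cos 3x + (1026/5)sin 3x


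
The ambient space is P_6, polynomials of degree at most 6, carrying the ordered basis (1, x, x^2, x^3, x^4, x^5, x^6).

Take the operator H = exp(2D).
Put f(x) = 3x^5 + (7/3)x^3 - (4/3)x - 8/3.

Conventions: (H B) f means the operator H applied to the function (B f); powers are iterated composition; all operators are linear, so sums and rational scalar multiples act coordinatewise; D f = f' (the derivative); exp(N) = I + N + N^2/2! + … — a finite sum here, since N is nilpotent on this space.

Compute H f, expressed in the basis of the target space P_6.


g(x) = 3x^5 + 30x^4 + (367/3)x^3 + 254x^2 + (800/3)x + 328/3

order-1 term: 30x^4 + 14x^2 - 8/3
order-2 term: 120x^3 + 28x
order-3 term: 240x^2 + 56/3
order-4 term: 240x
order-5 term: 96
the series for exp(2D) f terminates at order 5
exp(2D) f = 3x^5 + 30x^4 + (367/3)x^3 + 254x^2 + (800/3)x + 328/3


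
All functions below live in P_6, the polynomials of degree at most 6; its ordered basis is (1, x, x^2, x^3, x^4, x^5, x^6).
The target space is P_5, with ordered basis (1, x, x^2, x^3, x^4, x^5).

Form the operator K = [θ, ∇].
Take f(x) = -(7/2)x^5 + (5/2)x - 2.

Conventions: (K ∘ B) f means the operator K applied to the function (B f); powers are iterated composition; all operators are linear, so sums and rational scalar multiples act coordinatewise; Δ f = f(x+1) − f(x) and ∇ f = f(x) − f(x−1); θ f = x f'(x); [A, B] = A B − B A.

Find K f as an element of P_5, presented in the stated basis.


∇ f = -(35/2)x^4 + 35x^3 - 35x^2 + (35/2)x - 1
θ ∇ f = -70x^4 + 105x^3 - 70x^2 + (35/2)x
θ f = -(35/2)x^5 + (5/2)x
∇ θ f = -(175/2)x^4 + 175x^3 - 175x^2 + (175/2)x - 15
[θ, ∇] f = (35/2)x^4 - 70x^3 + 105x^2 - 70x + 15

g(x) = (35/2)x^4 - 70x^3 + 105x^2 - 70x + 15


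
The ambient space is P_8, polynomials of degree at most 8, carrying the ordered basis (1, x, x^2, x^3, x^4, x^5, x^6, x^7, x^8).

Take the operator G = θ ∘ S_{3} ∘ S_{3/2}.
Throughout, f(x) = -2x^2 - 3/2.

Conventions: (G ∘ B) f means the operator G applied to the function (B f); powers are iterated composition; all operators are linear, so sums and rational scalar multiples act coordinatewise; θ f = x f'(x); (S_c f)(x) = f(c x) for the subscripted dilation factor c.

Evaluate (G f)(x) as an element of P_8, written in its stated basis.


the result is g(x) = -81x^2

S_{3/2} f = -(9/2)x^2 - 3/2
S_{3} S_{3/2} f = -(81/2)x^2 - 3/2
θ S_{3} S_{3/2} f = -81x^2


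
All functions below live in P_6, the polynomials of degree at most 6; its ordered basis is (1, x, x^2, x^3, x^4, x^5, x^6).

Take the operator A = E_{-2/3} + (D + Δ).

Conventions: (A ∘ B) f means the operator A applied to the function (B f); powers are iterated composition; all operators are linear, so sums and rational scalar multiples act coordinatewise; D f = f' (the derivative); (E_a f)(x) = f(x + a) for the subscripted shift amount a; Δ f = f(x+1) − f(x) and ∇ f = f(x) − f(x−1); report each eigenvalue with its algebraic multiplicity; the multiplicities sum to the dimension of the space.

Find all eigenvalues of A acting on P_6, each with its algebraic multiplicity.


image of 1: 1
image of x: x + 4/3
image of x^2: x^2 + (8/3)x + 13/9
image of x^3: x^3 + 4x^2 + (13/3)x + 19/27
image of x^4: x^4 + (16/3)x^3 + (26/3)x^2 + (76/27)x + 97/81
image of x^5: x^5 + (20/3)x^4 + (130/9)x^3 + (190/27)x^2 + (485/81)x + 211/243
image of x^6: x^6 + 8x^5 + (65/3)x^4 + (380/27)x^3 + (485/27)x^2 + (422/81)x + 793/729
the matrix is upper triangular; its diagonal is (1, 1, 1, 1, 1, 1, 1)
for a triangular matrix the eigenvalues are the diagonal entries, with algebraic multiplicity their repetition count

λ = 1 (multiplicity 7)


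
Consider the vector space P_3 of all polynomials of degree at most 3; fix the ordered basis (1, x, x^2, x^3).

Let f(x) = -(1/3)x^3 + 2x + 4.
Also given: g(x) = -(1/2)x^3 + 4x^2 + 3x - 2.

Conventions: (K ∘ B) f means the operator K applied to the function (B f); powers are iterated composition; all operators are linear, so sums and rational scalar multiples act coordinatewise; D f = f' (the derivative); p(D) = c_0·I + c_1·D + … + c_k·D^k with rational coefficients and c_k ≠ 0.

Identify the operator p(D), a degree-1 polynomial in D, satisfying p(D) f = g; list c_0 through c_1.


c_0 = 3/2, c_1 = -4

D^0 f = -(1/3)x^3 + 2x + 4
D^1 f = -x^2 + 2
matching coefficients of g against c_0 f + c_1 Df + … from the top degree down determines the c_i
solution: c_0 = 3/2, c_1 = -4


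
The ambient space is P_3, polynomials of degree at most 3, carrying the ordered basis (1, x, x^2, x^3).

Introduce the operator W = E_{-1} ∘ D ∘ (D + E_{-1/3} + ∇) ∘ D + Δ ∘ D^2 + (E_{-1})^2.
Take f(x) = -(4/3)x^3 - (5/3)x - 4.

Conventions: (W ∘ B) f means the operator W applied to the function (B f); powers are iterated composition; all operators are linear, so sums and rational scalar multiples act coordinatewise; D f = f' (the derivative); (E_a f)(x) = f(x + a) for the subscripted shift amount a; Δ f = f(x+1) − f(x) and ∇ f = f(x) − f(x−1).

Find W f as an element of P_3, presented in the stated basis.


g(x) = -(4/3)x^3 + 8x^2 - (77/3)x - 10/3

D f = -4x^2 - 5/3
D D f = -8x
E_{-1/3} D f = -4x^2 + (8/3)x - 19/9
∇ D f = -8x + 4
(D + E_{-1/3} + ∇) D f = -4x^2 - (40/3)x + 17/9
D ((D + E_{-1/3} + ∇) ∘ D) f = -8x - 40/3
E_{-1} D ((D + E_{-1/3} + ∇) ∘ D) f = -8x - 16/3
D f = -4x^2 - 5/3
D D f = -8x
Δ D^2 f = -8
E_{-1} f = -(4/3)x^3 + 4x^2 - (17/3)x - 1
E_{-1} E_{-1} f = -(4/3)x^3 + 8x^2 - (53/3)x + 10
(E_{-1} ∘ D ∘ (D + E_{-1/3} + ∇) ∘ D + Δ ∘ D^2 + (E_{-1})^2) f = -(4/3)x^3 + 8x^2 - (77/3)x - 10/3


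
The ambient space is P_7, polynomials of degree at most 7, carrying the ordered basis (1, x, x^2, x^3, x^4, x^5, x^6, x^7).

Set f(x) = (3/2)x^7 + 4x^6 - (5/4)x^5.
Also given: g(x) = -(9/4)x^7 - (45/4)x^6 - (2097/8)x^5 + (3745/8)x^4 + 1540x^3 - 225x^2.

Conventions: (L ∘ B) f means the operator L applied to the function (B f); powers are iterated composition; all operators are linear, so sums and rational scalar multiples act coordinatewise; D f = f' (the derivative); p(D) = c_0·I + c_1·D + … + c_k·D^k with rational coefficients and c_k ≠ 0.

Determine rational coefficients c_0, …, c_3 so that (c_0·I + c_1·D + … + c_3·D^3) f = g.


D^0 f = (3/2)x^7 + 4x^6 - (5/4)x^5
D^1 f = (21/2)x^6 + 24x^5 - (25/4)x^4
D^2 f = 63x^5 + 120x^4 - 25x^3
D^3 f = 315x^4 + 480x^3 - 75x^2
matching coefficients of g against c_0 f + c_1 Df + … from the top degree down determines the c_i
solution: c_0 = -3/2, c_1 = -1/2, c_2 = -4, c_3 = 3

p(D) = -(3/2)·I − (1/2)·D − 4·D^2 + 3·D^3, i.e. c_0 = -3/2, c_1 = -1/2, c_2 = -4, c_3 = 3


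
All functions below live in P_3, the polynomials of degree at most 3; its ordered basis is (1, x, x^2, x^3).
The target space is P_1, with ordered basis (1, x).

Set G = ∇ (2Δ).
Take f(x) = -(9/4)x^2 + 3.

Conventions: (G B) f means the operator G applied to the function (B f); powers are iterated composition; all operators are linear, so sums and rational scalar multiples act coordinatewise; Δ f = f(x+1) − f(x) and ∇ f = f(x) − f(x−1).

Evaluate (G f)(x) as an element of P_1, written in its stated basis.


g(x) = -9

Δ f = -(9/2)x - 9/4
(2Δ) f = -9x - 9/2
∇ (2Δ) f = -9


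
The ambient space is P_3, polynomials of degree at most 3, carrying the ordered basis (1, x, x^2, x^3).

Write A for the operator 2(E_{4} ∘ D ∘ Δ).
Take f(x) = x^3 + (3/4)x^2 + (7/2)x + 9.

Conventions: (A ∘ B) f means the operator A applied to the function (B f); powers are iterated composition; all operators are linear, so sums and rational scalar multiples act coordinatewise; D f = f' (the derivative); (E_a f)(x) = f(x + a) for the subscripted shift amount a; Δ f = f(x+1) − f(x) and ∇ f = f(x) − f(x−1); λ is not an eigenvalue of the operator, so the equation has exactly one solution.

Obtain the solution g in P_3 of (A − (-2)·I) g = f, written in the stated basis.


write g with unknown coordinates in the stated basis and equate coefficients in (A − (-2)·I) g = f
solving from the highest basis element down gives g = (1/2)x^3 + (3/8)x^2 - (5/4)x - 39/4
check: A g = 6x + 57/2
so A g − (-2)·g = x^3 + (3/4)x^2 + (7/2)x + 9 = f ✓

the result is g(x) = (1/2)x^3 + (3/8)x^2 - (5/4)x - 39/4


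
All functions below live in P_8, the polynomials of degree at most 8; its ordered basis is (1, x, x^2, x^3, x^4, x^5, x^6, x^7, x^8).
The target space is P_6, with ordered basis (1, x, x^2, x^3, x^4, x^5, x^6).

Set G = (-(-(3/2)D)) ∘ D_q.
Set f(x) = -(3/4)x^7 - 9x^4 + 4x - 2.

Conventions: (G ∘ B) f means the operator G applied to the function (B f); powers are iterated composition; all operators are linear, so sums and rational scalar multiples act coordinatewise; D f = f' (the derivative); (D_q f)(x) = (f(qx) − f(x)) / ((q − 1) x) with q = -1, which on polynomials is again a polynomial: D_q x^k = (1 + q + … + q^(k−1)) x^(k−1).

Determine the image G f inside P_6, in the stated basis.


D_q f = -(3/4)x^6 + 4
D D_q f = -(9/2)x^5
(-(3/2)D) D_q f = (27/4)x^5
(-(-(3/2)D)) D_q f = -(27/4)x^5

the result is g(x) = -(27/4)x^5


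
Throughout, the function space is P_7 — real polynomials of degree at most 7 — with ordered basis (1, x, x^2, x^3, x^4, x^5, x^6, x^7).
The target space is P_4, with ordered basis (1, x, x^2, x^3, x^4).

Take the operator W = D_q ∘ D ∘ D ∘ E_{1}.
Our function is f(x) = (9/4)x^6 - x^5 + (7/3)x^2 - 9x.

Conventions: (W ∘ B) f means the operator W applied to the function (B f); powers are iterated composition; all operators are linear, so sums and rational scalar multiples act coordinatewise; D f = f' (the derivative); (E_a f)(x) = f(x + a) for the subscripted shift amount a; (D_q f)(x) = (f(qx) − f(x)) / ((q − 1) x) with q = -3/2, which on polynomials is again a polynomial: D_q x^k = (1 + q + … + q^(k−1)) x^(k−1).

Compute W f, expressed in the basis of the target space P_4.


E_{1} f = (9/4)x^6 + (25/2)x^5 + (115/4)x^4 + 35x^3 + (313/12)x^2 + (25/6)x - 65/12
D E_{1} f = (27/2)x^5 + (125/2)x^4 + 115x^3 + 105x^2 + (313/6)x + 25/6
D (D ∘ E_{1}) f = (135/2)x^4 + 250x^3 + 345x^2 + 210x + 313/6
D_q D (D ∘ E_{1}) f = -(1755/16)x^3 + (875/2)x^2 - (345/2)x + 210

g(x) = -(1755/16)x^3 + (875/2)x^2 - (345/2)x + 210


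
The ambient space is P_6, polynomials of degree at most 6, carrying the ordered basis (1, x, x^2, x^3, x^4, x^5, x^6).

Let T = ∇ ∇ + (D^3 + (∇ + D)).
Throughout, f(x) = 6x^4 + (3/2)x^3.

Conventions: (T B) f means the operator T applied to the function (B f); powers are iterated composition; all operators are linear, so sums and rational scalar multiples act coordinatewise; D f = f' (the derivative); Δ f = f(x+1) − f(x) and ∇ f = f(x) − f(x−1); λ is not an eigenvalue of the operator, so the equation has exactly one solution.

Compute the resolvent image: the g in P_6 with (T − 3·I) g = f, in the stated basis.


write g with unknown coordinates in the stated basis and equate coefficients in (T − 3·I) g = f
solving from the highest basis element down gives g = -2x^4 - (35/6)x^3 - (47/3)x^2 - (529/18)x - 1913/54
check: T g = -16x^3 - 47x^2 - (529/6)x - 1913/18
so T g − 3·g = 6x^4 + (3/2)x^3 = f ✓

the result is g(x) = -2x^4 - (35/6)x^3 - (47/3)x^2 - (529/18)x - 1913/54


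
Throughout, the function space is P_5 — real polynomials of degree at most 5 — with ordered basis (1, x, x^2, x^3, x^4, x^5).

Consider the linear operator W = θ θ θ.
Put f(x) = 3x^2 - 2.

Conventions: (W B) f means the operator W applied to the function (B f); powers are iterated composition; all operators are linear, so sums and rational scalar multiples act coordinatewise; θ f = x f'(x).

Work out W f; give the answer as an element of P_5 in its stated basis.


θ f = 6x^2
θ θ f = 12x^2
θ θ θ f = 24x^2

g(x) = 24x^2


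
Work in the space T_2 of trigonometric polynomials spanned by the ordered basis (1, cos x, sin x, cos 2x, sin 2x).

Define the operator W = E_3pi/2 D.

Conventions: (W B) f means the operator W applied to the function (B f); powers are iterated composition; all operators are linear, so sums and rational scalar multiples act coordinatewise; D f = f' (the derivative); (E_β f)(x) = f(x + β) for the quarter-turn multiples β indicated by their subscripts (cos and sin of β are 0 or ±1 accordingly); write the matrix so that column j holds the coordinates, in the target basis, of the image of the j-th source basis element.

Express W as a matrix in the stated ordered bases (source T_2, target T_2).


image of 1: 0
image of cos x: cos x
image of sin x: sin x
image of cos 2x: 2sin 2x
image of sin 2x: -2cos 2x
each image's coordinates form column j of the matrix

the matrix is [[0, 0, 0, 0, 0]; [0, 1, 0, 0, 0]; [0, 0, 1, 0, 0]; [0, 0, 0, 0, -2]; [0, 0, 0, 2, 0]] (rows listed top to bottom)


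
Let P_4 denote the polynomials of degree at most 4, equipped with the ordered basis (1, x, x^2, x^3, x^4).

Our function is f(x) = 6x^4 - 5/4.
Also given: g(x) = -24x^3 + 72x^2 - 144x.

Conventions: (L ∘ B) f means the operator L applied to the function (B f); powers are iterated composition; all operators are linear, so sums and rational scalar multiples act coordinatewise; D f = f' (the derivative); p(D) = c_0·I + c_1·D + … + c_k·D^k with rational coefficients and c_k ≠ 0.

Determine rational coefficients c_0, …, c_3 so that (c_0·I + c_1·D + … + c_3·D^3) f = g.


D^0 f = 6x^4 - 5/4
D^1 f = 24x^3
D^2 f = 72x^2
D^3 f = 144x
matching coefficients of g against c_0 f + c_1 Df + … from the top degree down determines the c_i
solution: c_0 = 0, c_1 = -1, c_2 = 1, c_3 = -1

c_0 = 0, c_1 = -1, c_2 = 1, c_3 = -1


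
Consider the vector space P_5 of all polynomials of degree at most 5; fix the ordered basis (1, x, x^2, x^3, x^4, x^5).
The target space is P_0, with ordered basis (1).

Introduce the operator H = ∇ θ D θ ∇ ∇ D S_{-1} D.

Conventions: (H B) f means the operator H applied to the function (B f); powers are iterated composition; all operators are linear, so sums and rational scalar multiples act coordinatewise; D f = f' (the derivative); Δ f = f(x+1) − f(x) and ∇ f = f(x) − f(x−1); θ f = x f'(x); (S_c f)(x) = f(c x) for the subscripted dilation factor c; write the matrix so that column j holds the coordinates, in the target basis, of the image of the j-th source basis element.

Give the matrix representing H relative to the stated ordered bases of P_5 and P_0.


image of 1: 0
image of x: 0
image of x^2: 0
image of x^3: 0
image of x^4: 0
image of x^5: 0
each image's coordinates form column j of the matrix

the matrix is [[0, 0, 0, 0, 0, 0]] (rows listed top to bottom)


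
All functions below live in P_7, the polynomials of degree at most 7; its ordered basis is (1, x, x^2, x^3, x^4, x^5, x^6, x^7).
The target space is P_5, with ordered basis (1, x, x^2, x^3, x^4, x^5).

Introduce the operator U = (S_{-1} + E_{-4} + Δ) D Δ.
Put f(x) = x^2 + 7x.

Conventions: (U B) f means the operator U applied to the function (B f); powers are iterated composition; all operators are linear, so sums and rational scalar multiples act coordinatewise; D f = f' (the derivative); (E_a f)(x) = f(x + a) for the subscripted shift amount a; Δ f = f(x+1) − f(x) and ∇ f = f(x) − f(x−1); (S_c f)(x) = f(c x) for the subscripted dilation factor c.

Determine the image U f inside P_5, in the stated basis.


the image equals g(x) = 4

Δ f = 2x + 8
D Δ f = 2
S_{-1} D Δ f = 2
E_{-4} D Δ f = 2
Δ D Δ f = 0
(S_{-1} + E_{-4} + Δ) D Δ f = 4


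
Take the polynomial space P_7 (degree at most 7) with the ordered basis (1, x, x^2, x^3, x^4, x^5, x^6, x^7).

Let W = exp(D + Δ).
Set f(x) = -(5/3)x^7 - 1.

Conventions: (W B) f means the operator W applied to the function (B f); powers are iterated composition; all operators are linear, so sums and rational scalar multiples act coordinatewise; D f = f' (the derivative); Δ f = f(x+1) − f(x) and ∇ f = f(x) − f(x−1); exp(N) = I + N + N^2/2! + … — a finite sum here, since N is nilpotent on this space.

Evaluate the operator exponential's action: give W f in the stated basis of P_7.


order-1 term: -(70/3)x^6 - 35x^5 - (175/3)x^4 - (175/3)x^3 - 35x^2 - (35/3)x - 5/3
order-2 term: -140x^5 - 350x^4 - (1925/3)x^3 - 700x^2 - (1295/3)x - 350/3
order-3 term: -(1400/3)x^4 - 1400x^3 - 2450x^2 - 2275x - 2695/3
order-4 term: -(2800/3)x^3 - 2800x^2 - (11900/3)x - 6650/3
order-5 term: -1120x^2 - 2800x - 7000/3
order-6 term: -(2240/3)x - 1120
order-7 term: -640/3
the series for exp(D + Δ) f terminates at order 7
exp(D + Δ) f = -(5/3)x^7 - (70/3)x^6 - 175x^5 - 875x^4 - (9100/3)x^3 - 7105x^2 - (30695/3)x - 6901

the result is g(x) = -(5/3)x^7 - (70/3)x^6 - 175x^5 - 875x^4 - (9100/3)x^3 - 7105x^2 - (30695/3)x - 6901


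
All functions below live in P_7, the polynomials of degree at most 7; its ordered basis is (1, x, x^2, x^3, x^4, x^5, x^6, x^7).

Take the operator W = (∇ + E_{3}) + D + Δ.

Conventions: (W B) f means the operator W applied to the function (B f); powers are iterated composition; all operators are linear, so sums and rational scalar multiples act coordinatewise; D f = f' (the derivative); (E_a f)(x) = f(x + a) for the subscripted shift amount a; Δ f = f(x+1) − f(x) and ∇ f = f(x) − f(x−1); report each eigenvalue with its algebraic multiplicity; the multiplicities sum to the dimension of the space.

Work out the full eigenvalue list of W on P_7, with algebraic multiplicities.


image of 1: 1
image of x: x + 6
image of x^2: x^2 + 12x + 9
image of x^3: x^3 + 18x^2 + 27x + 29
image of x^4: x^4 + 24x^3 + 54x^2 + 116x + 81
image of x^5: x^5 + 30x^4 + 90x^3 + 290x^2 + 405x + 245
image of x^6: x^6 + 36x^5 + 135x^4 + 580x^3 + 1215x^2 + 1470x + 729
image of x^7: x^7 + 42x^6 + 189x^5 + 1015x^4 + 2835x^3 + 5145x^2 + 5103x + 2189
the matrix is upper triangular; its diagonal is (1, 1, 1, 1, 1, 1, 1, 1)
for a triangular matrix the eigenvalues are the diagonal entries, with algebraic multiplicity their repetition count

λ = 1 (multiplicity 8)


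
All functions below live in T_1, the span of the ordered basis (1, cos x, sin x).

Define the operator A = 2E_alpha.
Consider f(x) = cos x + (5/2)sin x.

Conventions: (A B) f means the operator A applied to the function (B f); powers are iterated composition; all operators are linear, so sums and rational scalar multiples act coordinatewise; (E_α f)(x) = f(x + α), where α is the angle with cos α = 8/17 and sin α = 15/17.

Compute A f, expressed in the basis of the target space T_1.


E_alpha f = (91/34)cos x + (5/17)sin x
(2E_alpha) f = (91/17)cos x + (10/17)sin x

the image equals g(x) = (91/17)cos x + (10/17)sin x


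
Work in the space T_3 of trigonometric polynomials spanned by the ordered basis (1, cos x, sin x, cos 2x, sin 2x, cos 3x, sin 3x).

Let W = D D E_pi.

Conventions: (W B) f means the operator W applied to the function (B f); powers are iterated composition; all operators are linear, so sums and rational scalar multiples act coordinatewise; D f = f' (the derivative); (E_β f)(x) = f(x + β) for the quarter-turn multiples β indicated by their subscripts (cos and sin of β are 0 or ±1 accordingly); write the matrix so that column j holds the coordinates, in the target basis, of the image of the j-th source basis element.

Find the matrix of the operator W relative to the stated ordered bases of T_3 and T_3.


the matrix is [[0, 0, 0, 0, 0, 0, 0]; [0, 1, 0, 0, 0, 0, 0]; [0, 0, 1, 0, 0, 0, 0]; [0, 0, 0, -4, 0, 0, 0]; [0, 0, 0, 0, -4, 0, 0]; [0, 0, 0, 0, 0, 9, 0]; [0, 0, 0, 0, 0, 0, 9]] (rows listed top to bottom)

image of 1: 0
image of cos x: cos x
image of sin x: sin x
image of cos 2x: -4cos 2x
image of sin 2x: -4sin 2x
image of cos 3x: 9cos 3x
image of sin 3x: 9sin 3x
each image's coordinates form column j of the matrix
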